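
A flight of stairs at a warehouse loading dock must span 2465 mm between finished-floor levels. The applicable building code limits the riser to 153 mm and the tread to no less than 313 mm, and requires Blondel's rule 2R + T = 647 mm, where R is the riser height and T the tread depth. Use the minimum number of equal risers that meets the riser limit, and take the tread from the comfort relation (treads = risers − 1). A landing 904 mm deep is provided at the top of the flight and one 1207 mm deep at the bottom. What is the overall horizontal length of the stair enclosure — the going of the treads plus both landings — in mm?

2465 / 153 = 16.111 → round up to 17 risers.
R = 2465 ÷ 17 = 145 mm.
Tread T = 647 − 2 × 145 = 357 mm (≥ 313 mm).
Going = (17 − 1) × 357 = 5712 mm.
Enclosure = 5712 + 904 + 1207 = 7823 mm.

7823 mm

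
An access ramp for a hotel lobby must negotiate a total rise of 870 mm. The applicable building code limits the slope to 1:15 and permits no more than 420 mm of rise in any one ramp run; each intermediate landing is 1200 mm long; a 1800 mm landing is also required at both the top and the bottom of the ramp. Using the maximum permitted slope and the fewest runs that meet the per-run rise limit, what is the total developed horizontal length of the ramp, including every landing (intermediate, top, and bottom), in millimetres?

19050 mm

870 / 420 = 2.07, so 3 ramp runs are needed. That means 2 intermediate landings.
Horizontal run for 870 mm of rise at 1:15 is 870 × 15 = 13050 mm.
Intermediate landings: 2 × 1200 = 2400 mm.
Top and bottom landings: 2 × 1800 = 3600 mm.
Total = 13050 + 2400 + 3600 = 19050 mm.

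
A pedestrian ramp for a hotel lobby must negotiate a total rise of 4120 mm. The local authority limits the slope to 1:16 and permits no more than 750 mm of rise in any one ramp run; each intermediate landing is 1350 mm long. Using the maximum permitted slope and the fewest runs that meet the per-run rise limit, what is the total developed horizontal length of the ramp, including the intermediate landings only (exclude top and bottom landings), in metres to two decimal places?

72.67 m

4120 / 750 = 5.49, so 6 ramp runs are needed. That means 5 intermediate landings.
Horizontal run for 4120 mm of rise at 1:16 is 4120 × 16 = 65920 mm.
5 intermediate landings contribute 5 × 1350 = 6750 mm.
Total developed length = 65920 + 6750 = 72670 mm.
= 72.67 m.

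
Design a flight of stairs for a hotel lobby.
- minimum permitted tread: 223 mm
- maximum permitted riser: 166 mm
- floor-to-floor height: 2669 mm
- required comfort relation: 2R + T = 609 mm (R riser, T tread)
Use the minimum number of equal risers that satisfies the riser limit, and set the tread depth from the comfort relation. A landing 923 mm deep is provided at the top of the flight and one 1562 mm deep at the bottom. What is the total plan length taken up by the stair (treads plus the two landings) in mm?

2669 / 166 = 16.078 → round up to 17 risers.
R = 2669 ÷ 17 = 157 mm.
Tread T = 609 − 2 × 157 = 295 mm (≥ 223 mm).
Treads = 17 − 1 = 16; going = 16 × 295 = 4720 mm.
Enclosure = 4720 + 923 + 1562 = 7205 mm.

7205 mm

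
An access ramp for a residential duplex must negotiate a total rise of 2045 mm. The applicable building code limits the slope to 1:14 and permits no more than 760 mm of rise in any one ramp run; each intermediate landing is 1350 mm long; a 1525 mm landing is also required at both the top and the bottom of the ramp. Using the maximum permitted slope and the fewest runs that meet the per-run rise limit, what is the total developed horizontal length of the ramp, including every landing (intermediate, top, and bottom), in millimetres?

2045 / 760 = 2.69, so 3 ramp runs are needed. That means 2 intermediate landings.
Ramp run (horizontal) at 1:14: 2045 × 14 = 28630 mm.
2 intermediate landings contribute 2 × 1350 = 2700 mm.
Top and bottom landings: 2 × 1525 = 3050 mm.
Total = 28630 + 2700 + 3050 = 34380 mm.

34380 mm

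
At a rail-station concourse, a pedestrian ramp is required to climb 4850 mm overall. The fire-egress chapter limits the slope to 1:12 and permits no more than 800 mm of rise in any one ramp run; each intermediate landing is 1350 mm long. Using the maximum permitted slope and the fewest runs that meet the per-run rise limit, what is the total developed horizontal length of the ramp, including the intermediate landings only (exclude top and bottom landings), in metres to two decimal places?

4850 / 800 = 6.062 → round up to 7 ramp runs. That means 6 intermediate landings.
Horizontal run for 4850 mm of rise at 1:12 is 4850 × 12 = 58200 mm.
Intermediate landings: 6 × 1350 = 8100 mm.
Developed length = 58200 + 8100 = 66300 mm.
= 66.30 m.

66.30 m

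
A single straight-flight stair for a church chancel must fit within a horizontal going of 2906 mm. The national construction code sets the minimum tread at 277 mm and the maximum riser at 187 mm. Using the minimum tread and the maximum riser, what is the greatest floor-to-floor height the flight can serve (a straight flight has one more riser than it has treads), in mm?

2906 / 277 = 10.49, so 10 treads fit.
Risers = treads + 1 = 11.
Maximum height = 11 × 187 = 2057 mm.

2057 mm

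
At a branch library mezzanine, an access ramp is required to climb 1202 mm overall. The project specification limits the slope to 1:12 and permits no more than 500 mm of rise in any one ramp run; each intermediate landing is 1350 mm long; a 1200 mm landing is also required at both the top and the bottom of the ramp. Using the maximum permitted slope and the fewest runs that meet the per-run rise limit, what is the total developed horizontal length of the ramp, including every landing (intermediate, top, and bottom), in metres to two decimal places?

At most 500 each: 1202/500 = 2.40, giving 3 ramp runs. That means 2 intermediate landings.
Ramp run (horizontal) at 1:12: 1202 × 12 = 14424 mm.
2 intermediate landings contribute 2 × 1350 = 2700 mm.
Top and bottom landings: 2 × 1200 = 2400 mm.
Total = 14424 + 2700 + 2400 = 19524 mm.
= 19.52 m.

19.52 m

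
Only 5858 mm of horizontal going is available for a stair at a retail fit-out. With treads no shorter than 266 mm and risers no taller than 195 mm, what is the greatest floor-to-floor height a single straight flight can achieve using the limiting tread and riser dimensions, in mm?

4485 mm

Treads that fit: ⌊5858 / 266⌋ = 22.
Risers = treads + 1 = 23.
Maximum height = 23 × 195 = 4485 mm.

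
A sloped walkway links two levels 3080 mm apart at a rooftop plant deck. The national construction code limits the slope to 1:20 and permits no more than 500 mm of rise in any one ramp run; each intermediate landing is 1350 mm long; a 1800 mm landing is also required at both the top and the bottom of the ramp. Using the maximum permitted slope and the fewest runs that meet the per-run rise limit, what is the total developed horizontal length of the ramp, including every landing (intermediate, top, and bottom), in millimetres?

73300 mm

At most 500 each: 3080/500 = 6.16, giving 7 ramp runs. That means 6 intermediate landings.
Ramp run (horizontal) at 1:20: 3080 × 20 = 61600 mm.
Intermediate landings: 6 × 1350 = 8100 mm.
Top and bottom landings: 2 × 1800 = 3600 mm.
Total = 61600 + 8100 + 3600 = 73300 mm.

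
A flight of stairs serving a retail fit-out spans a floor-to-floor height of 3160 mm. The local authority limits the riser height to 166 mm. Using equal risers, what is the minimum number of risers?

20 risers

At most 166 each: 3160/166 = 19.04, giving 20 risers.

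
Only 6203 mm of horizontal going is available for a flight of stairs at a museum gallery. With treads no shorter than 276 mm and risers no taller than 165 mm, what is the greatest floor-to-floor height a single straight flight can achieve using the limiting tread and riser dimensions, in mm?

3795 mm

6203 / 276 = 22.47, so 22 treads fit.
Risers = treads + 1 = 23.
Maximum height = 23 × 165 = 3795 mm.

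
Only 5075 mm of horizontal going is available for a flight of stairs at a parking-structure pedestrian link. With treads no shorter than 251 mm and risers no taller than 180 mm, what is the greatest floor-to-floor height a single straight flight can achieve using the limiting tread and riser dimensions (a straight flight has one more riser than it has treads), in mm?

3780 mm

Treads that fit: ⌊5075 / 251⌋ = 20.
Risers = treads + 1 = 21.
Maximum height = 21 × 180 = 3780 mm.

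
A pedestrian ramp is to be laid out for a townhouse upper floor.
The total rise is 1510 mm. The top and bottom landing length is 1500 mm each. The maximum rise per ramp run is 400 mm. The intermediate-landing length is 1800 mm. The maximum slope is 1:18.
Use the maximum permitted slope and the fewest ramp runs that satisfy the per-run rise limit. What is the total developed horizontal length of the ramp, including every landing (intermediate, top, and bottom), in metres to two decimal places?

At most 400 each: 1510/400 = 3.77, giving 4 ramp runs. That means 3 intermediate landings.
Ramp run (horizontal) at 1:18: 1510 × 18 = 27180 mm.
Intermediate landings: 3 × 1800 = 5400 mm.
Top and bottom landings: 2 × 1500 = 3000 mm.
Total = 27180 + 5400 + 3000 = 35580 mm.
= 35.58 m.

35.58 m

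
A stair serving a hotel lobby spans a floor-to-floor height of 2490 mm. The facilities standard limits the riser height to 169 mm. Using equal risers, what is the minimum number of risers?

15 risers

⌈2490/169⌉ = 15 risers.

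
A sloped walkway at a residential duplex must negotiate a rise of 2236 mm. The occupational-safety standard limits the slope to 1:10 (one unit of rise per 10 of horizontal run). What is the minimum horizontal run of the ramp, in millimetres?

22360 mm

Run = rise × 10 = 2236 × 10 = 22360 mm.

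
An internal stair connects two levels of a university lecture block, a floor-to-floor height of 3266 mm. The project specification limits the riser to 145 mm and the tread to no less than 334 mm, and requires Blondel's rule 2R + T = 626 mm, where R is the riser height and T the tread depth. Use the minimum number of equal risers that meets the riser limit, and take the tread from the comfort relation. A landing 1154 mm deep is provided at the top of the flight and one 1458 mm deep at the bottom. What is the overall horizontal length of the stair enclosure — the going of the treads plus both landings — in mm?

10136 mm

At most 145 each: 3266/145 = 22.52, giving 23 risers.
Riser R = 3266 / 23 = 142 mm, within the 145 mm limit.
Tread T = 626 − 2 × 142 = 342 mm (≥ 334 mm).
Treads = 23 − 1 = 22; going = 22 × 342 = 7524 mm.
Enclosure = 7524 + 1154 + 1458 = 10136 mm.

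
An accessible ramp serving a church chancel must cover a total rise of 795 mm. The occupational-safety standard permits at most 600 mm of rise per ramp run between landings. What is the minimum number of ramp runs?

2 runs

⌈795/600⌉ = 2 ramp runs.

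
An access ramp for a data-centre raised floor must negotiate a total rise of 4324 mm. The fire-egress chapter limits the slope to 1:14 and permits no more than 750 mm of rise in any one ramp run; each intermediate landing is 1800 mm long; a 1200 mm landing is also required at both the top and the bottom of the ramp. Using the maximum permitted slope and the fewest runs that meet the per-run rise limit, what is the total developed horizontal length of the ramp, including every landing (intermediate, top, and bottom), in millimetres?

71936 mm

⌈4324/750⌉ = 6 ramp runs. That means 5 intermediate landings.
Horizontal run for 4324 mm of rise at 1:14 is 4324 × 14 = 60536 mm.
Intermediate landings: 5 × 1800 = 9000 mm.
Top and bottom landings: 2 × 1200 = 2400 mm.
Total = 60536 + 9000 + 2400 = 71936 mm.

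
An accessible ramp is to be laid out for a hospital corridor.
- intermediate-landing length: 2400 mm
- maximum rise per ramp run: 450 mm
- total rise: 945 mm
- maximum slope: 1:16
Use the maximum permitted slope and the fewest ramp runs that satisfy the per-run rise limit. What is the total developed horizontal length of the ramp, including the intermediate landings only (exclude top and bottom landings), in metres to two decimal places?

19.92 m

⌈945/450⌉ = 3 ramp runs. That means 2 intermediate landings.
Ramp run (horizontal) at 1:16: 945 × 16 = 15120 mm.
Intermediate landings: 2 × 2400 = 4800 mm.
Total developed length = 15120 + 4800 = 19920 mm.
= 19.92 m.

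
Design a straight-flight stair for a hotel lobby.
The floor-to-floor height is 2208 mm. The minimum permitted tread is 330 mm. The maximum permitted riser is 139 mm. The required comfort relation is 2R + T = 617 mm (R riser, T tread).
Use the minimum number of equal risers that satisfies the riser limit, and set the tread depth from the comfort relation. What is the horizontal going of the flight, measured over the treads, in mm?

⌈2208/139⌉ = 16 risers.
Riser R = 2208 / 16 = 138 mm, within the 139 mm limit.
Tread T = 617 − 2 × 138 = 341 mm (≥ 330 mm).
Treads = 16 − 1 = 15; going = 15 × 341 = 5115 mm.

5115 mm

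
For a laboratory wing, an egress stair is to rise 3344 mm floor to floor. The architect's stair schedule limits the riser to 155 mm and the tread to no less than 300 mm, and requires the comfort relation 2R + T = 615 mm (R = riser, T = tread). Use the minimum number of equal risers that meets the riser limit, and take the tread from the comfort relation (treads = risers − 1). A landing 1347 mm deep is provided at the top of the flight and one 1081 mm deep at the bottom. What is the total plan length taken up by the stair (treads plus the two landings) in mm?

8959 mm

⌈3344/155⌉ = 22 risers.
Riser R = 3344 / 22 = 152 mm, within the 155 mm limit.
From 2R + T = 615: T = 615 − 304 = 311 mm.
Treads = 22 − 1 = 21; going = 21 × 311 = 6531 mm.
Add landings: 6531 + 1347 + 1081 = 8959 mm.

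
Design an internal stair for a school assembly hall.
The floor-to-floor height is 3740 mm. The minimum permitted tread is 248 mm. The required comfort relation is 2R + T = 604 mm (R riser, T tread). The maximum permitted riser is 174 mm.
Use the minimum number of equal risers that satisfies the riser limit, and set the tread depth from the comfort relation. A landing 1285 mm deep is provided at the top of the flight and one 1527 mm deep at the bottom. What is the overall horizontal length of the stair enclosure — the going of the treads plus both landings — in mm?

⌈3740/174⌉ = 22 risers.
R = 3740 ÷ 22 = 170 mm.
Tread T = 604 − 2 × 170 = 264 mm (≥ 248 mm).
22 risers give 21 treads; going = 21 × 264 = 5544 mm.
Enclosure = 5544 + 1285 + 1527 = 8356 mm.

8356 mm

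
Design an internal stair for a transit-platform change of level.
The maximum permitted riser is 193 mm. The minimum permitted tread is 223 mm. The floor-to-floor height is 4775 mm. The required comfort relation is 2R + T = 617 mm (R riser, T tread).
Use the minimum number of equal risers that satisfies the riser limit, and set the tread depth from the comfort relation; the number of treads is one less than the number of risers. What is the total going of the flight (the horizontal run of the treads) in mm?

5640 mm

4775 / 193 = 24.74, so 25 risers are needed.
Riser R = 4775 / 25 = 191 mm, within the 193 mm limit.
From 2R + T = 617: T = 617 − 382 = 235 mm.
25 risers give 24 treads; going = 24 × 235 = 5640 mm.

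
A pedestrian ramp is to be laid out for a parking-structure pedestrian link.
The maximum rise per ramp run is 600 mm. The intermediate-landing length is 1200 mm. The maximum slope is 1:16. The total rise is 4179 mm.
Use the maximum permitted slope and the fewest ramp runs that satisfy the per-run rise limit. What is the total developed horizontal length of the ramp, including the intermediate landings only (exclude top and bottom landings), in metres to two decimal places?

At most 600 each: 4179/600 = 6.96, giving 7 ramp runs. That means 6 intermediate landings.
Ramp run (horizontal) at 1:16: 4179 × 16 = 66864 mm.
6 intermediate landings contribute 6 × 1200 = 7200 mm.
Developed length = 66864 + 7200 = 74064 mm.
= 74.06 m.

74.06 m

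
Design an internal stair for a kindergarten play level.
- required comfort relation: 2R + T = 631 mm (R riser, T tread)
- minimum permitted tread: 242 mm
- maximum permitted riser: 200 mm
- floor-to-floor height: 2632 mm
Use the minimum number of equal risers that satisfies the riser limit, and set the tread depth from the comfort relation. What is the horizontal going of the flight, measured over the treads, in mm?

3315 mm

2632 / 200 = 13.16, so 14 risers are needed.
Each riser is 2632/14 = 188 mm (≤ 200 mm).
Tread T = 631 − 2 × 188 = 255 mm (≥ 242 mm).
14 risers give 13 treads; going = 13 × 255 = 3315 mm.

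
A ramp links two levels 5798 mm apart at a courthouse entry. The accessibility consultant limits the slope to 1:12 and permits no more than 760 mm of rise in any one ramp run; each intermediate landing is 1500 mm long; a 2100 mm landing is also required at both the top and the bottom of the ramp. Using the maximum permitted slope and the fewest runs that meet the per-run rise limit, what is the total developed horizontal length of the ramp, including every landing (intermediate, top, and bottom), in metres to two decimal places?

5798 / 760 = 7.63, so 8 ramp runs are needed. That means 7 intermediate landings.
Horizontal run for 5798 mm of rise at 1:12 is 5798 × 12 = 69576 mm.
Intermediate landings: 7 × 1500 = 10500 mm.
Top and bottom landings: 2 × 2100 = 4200 mm.
Total = 69576 + 10500 + 4200 = 84276 mm.
= 84.28 m.

84.28 m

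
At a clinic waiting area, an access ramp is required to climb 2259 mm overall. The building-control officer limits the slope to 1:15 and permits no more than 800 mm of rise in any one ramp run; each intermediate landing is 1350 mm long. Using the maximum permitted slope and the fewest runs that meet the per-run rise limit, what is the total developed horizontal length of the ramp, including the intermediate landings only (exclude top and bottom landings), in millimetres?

At most 800 each: 2259/800 = 2.82, giving 3 ramp runs. That means 2 intermediate landings.
Ramp run (horizontal) at 1:15: 2259 × 15 = 33885 mm.
Intermediate landings: 2 × 1350 = 2700 mm.
Total developed length = 33885 + 2700 = 36585 mm.

36585 mm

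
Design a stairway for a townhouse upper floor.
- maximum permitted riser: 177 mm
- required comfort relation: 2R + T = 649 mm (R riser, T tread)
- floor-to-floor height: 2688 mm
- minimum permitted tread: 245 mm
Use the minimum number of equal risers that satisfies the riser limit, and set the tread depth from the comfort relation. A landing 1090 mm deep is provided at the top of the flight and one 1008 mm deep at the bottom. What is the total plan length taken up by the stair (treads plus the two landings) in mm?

6793 mm

At most 177 each: 2688/177 = 15.19, giving 16 risers.
R = 2688 ÷ 16 = 168 mm.
From 2R + T = 649: T = 649 − 336 = 313 mm.
Going = (16 − 1) × 313 = 4695 mm.
Enclosure = 4695 + 1090 + 1008 = 6793 mm.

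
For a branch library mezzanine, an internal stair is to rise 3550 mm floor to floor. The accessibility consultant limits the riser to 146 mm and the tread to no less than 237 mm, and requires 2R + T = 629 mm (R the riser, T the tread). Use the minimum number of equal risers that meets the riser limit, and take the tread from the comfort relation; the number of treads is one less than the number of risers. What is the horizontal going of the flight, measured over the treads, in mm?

3550 / 146 = 24.32, so 25 risers are needed.
Riser R = 3550 / 25 = 142 mm, within the 146 mm limit.
T = 629 − 2·142 = 345 mm, which satisfies the 237 mm minimum.
Going = (25 − 1) × 345 = 8280 mm.

8280 mm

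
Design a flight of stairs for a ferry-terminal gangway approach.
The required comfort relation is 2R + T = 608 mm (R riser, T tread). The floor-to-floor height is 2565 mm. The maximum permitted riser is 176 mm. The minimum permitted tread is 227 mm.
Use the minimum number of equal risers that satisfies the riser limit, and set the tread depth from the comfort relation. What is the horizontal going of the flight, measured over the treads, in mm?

⌈2565/176⌉ = 15 risers.
Each riser is 2565/15 = 171 mm (≤ 176 mm).
Tread T = 608 − 2 × 171 = 266 mm (≥ 227 mm).
Treads = 15 − 1 = 14; going = 14 × 266 = 3724 mm.

3724 mm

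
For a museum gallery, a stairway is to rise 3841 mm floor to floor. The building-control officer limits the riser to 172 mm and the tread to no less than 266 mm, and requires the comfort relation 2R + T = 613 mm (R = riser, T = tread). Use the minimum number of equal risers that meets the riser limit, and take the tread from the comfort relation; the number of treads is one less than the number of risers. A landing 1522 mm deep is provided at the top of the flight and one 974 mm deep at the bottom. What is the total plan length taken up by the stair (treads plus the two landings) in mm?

8634 mm

3841 / 172 = 22.33, so 23 risers are needed.
Each riser is 3841/23 = 167 mm (≤ 172 mm).
Tread T = 613 − 2 × 167 = 279 mm (≥ 266 mm).
Going = (23 − 1) × 279 = 6138 mm.
Add landings: 6138 + 1522 + 974 = 8634 mm.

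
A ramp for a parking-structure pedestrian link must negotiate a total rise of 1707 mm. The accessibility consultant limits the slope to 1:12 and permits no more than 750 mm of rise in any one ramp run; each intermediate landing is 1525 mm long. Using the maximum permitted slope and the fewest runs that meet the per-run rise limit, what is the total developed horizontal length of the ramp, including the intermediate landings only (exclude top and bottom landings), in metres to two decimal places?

At most 750 each: 1707/750 = 2.28, giving 3 ramp runs. That means 2 intermediate landings.
Horizontal run for 1707 mm of rise at 1:12 is 1707 × 12 = 20484 mm.
2 intermediate landings contribute 2 × 1525 = 3050 mm.
Total developed length = 20484 + 3050 = 23534 mm.
= 23.53 m.

23.53 m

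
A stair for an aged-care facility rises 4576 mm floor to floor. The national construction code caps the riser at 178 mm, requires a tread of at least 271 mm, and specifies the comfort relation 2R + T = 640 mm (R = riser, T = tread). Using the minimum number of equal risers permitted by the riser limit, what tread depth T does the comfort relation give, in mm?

288 mm

At most 178 each: 4576/178 = 25.71, giving 26 risers.
R = 4576 ÷ 26 = 176 mm.
Tread T = 640 − 2 × 176 = 288 mm (≥ 271 mm).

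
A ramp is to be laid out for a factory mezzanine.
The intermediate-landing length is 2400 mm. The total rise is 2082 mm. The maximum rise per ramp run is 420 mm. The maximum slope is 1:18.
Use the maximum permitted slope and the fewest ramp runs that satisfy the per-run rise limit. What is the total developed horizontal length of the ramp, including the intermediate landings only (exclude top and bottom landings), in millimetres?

47076 mm

At most 420 each: 2082/420 = 4.96, giving 5 ramp runs. That means 4 intermediate landings.
Ramp run (horizontal) at 1:18: 2082 × 18 = 37476 mm.
Intermediate landings: 4 × 2400 = 9600 mm.
Developed length = 37476 + 9600 = 47076 mm.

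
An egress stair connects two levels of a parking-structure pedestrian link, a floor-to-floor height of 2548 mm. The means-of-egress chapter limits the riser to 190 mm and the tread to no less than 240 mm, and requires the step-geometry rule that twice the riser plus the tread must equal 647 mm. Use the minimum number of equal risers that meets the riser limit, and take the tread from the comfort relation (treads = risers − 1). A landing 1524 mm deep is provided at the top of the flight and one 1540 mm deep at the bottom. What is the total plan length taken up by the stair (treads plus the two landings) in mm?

At most 190 each: 2548/190 = 13.41, giving 14 risers.
Riser R = 2548 / 14 = 182 mm, within the 190 mm limit.
From 2R + T = 647: T = 647 − 364 = 283 mm.
Going = (14 − 1) × 283 = 3679 mm.
Enclosure = 3679 + 1524 + 1540 = 6743 mm.

6743 mm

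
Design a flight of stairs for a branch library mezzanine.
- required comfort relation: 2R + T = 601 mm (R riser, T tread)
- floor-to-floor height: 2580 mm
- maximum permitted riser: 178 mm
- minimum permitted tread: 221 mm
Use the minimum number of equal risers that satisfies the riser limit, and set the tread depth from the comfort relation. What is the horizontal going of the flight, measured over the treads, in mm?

At most 178 each: 2580/178 = 14.49, giving 15 risers.
Riser R = 2580 / 15 = 172 mm, within the 178 mm limit.
Tread T = 601 − 2 × 172 = 257 mm (≥ 221 mm).
Going = (15 − 1) × 257 = 3598 mm.

3598 mm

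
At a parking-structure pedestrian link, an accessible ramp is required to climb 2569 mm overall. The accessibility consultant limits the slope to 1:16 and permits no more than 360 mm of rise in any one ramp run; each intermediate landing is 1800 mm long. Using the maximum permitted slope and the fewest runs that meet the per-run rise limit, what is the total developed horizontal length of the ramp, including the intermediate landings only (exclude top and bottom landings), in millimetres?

2569 / 360 = 7.14, so 8 ramp runs are needed. That means 7 intermediate landings.
Ramp run (horizontal) at 1:16: 2569 × 16 = 41104 mm.
Intermediate landings: 7 × 1800 = 12600 mm.
Developed length = 41104 + 12600 = 53704 mm.

53704 mm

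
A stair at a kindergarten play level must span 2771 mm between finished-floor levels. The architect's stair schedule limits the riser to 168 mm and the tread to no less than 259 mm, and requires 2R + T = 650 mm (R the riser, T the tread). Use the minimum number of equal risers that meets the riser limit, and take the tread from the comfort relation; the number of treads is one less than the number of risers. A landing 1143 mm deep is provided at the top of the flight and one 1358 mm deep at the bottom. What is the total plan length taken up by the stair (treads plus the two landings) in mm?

7685 mm

2771 / 168 = 16.494 → round up to 17 risers.
R = 2771 ÷ 17 = 163 mm.
Tread T = 650 − 2 × 163 = 324 mm (≥ 259 mm).
Going = (17 − 1) × 324 = 5184 mm.
Add landings: 5184 + 1143 + 1358 = 7685 mm.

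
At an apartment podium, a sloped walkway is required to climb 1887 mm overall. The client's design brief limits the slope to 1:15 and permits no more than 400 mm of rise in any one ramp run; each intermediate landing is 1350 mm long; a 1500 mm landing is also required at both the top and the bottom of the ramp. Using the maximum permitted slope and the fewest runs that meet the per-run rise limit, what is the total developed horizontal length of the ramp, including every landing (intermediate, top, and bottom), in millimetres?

36705 mm

At most 400 each: 1887/400 = 4.72, giving 5 ramp runs. That means 4 intermediate landings.
Horizontal run for 1887 mm of rise at 1:15 is 1887 × 15 = 28305 mm.
4 intermediate landings contribute 4 × 1350 = 5400 mm.
Top and bottom landings: 2 × 1500 = 3000 mm.
Total = 28305 + 5400 + 3000 = 36705 mm.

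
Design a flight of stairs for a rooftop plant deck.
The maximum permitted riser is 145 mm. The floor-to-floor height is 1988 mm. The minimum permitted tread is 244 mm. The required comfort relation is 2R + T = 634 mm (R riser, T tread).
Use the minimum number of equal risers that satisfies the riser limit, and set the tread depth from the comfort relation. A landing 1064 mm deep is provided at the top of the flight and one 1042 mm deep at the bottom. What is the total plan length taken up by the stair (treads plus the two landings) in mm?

⌈1988/145⌉ = 14 risers.
R = 1988 ÷ 14 = 142 mm.
Tread T = 634 − 2 × 142 = 350 mm (≥ 244 mm).
Treads = 14 − 1 = 13; going = 13 × 350 = 4550 mm.
Enclosure = 4550 + 1064 + 1042 = 6656 mm.

6656 mm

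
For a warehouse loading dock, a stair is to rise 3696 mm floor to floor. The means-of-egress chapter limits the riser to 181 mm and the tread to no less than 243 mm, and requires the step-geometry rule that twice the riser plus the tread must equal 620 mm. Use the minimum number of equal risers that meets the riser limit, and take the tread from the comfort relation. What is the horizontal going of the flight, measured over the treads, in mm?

3696 / 181 = 20.42, so 21 risers are needed.
R = 3696 ÷ 21 = 176 mm.
Tread T = 620 − 2 × 176 = 268 mm (≥ 243 mm).
Treads = 21 − 1 = 20; going = 20 × 268 = 5360 mm.

5360 mm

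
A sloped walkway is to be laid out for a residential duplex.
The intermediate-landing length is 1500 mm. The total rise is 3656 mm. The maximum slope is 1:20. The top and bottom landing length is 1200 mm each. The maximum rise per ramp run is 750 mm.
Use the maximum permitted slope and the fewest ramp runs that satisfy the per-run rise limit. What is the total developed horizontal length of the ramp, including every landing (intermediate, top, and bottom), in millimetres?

3656 / 750 = 4.87, so 5 ramp runs are needed. That means 4 intermediate landings.
Horizontal run for 3656 mm of rise at 1:20 is 3656 × 20 = 73120 mm.
4 intermediate landings contribute 4 × 1500 = 6000 mm.
Top and bottom landings: 2 × 1200 = 2400 mm.
Total = 73120 + 6000 + 2400 = 81520 mm.

81520 mm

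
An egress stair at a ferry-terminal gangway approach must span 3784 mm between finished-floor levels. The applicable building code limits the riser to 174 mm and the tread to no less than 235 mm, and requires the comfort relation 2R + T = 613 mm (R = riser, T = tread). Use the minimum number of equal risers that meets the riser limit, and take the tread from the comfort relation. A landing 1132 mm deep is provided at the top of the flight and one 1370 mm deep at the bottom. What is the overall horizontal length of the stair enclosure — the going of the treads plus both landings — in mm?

8151 mm

3784 / 174 = 21.75, so 22 risers are needed.
Each riser is 3784/22 = 172 mm (≤ 174 mm).
T = 613 − 2·172 = 269 mm, which satisfies the 235 mm minimum.
Treads = 22 − 1 = 21; going = 21 × 269 = 5649 mm.
Add landings: 5649 + 1132 + 1370 = 8151 mm.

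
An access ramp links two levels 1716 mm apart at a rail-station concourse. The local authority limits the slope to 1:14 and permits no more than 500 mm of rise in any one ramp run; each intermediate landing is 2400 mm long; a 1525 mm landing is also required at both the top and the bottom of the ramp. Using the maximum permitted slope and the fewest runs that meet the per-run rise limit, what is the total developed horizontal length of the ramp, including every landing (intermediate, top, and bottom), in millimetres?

At most 500 each: 1716/500 = 3.43, giving 4 ramp runs. That means 3 intermediate landings.
Horizontal run for 1716 mm of rise at 1:14 is 1716 × 14 = 24024 mm.
3 intermediate landings contribute 3 × 2400 = 7200 mm.
Top and bottom landings: 2 × 1525 = 3050 mm.
Total = 24024 + 7200 + 3050 = 34274 mm.

34274 mm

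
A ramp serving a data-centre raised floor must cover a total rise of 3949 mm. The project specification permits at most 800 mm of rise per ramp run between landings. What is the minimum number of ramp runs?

⌈3949/800⌉ = 5 ramp runs.

5 runs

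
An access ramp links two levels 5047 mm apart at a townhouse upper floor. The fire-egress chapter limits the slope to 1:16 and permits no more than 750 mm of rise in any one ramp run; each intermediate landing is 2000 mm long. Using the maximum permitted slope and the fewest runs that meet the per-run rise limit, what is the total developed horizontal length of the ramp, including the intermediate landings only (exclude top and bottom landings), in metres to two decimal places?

5047 / 750 = 6.729 → round up to 7 ramp runs. That means 6 intermediate landings.
Ramp run (horizontal) at 1:16: 5047 × 16 = 80752 mm.
Intermediate landings: 6 × 2000 = 12000 mm.
Developed length = 80752 + 12000 = 92752 mm.
= 92.75 m.

92.75 m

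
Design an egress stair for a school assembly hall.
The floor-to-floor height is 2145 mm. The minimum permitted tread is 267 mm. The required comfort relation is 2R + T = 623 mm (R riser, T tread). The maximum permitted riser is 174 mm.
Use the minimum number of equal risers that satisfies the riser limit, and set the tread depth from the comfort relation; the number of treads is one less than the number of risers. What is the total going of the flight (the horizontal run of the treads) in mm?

At most 174 each: 2145/174 = 12.33, giving 13 risers.
Each riser is 2145/13 = 165 mm (≤ 174 mm).
From 2R + T = 623: T = 623 − 330 = 293 mm.
13 risers give 12 treads; going = 12 × 293 = 3516 mm.

3516 mm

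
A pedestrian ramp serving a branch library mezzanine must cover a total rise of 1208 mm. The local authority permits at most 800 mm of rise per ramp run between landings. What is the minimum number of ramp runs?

2 runs

⌈1208/800⌉ = 2 ramp runs.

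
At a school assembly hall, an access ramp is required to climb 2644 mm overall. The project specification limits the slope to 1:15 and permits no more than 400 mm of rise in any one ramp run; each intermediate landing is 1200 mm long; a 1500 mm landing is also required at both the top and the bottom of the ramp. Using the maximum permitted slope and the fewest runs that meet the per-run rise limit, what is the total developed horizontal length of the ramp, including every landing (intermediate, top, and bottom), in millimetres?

49860 mm

⌈2644/400⌉ = 7 ramp runs. That means 6 intermediate landings.
Horizontal run for 2644 mm of rise at 1:15 is 2644 × 15 = 39660 mm.
Intermediate landings: 6 × 1200 = 7200 mm.
Top and bottom landings: 2 × 1500 = 3000 mm.
Total = 39660 + 7200 + 3000 = 49860 mm.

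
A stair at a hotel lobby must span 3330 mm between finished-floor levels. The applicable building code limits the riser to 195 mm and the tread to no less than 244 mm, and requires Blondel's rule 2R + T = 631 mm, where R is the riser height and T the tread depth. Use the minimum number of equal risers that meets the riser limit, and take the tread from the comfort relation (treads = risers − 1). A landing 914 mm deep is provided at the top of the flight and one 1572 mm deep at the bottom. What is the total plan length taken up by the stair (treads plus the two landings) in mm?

3330 / 195 = 17.08, so 18 risers are needed.
R = 3330 ÷ 18 = 185 mm.
Tread T = 631 − 2 × 185 = 261 mm (≥ 244 mm).
18 risers give 17 treads; going = 17 × 261 = 4437 mm.
Enclosure = 4437 + 914 + 1572 = 6923 mm.

6923 mm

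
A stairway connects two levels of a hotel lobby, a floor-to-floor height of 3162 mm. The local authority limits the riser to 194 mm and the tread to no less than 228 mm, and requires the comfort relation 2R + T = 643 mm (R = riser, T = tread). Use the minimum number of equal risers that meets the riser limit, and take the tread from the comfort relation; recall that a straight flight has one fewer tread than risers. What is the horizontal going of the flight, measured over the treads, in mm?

4336 mm

At most 194 each: 3162/194 = 16.30, giving 17 risers.
R = 3162 ÷ 17 = 186 mm.
Tread T = 643 − 2 × 186 = 271 mm (≥ 228 mm).
Going = (17 − 1) × 271 = 4336 mm.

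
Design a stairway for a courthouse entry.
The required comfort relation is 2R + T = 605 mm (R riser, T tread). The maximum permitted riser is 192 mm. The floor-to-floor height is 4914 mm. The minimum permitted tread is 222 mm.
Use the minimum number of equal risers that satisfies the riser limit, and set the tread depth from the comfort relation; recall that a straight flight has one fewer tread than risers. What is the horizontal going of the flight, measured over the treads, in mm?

5675 mm

4914 / 192 = 25.59, so 26 risers are needed.
R = 4914 ÷ 26 = 189 mm.
T = 605 − 2·189 = 227 mm, which satisfies the 222 mm minimum.
26 risers give 25 treads; going = 25 × 227 = 5675 mm.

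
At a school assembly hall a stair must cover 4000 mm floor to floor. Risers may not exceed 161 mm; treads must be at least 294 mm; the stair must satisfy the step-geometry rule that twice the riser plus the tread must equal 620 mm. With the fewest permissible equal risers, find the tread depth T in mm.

300 mm

4000 / 161 = 24.84, so 25 risers are needed.
Riser R = 4000 / 25 = 160 mm, within the 161 mm limit.
From 2R + T = 620: T = 620 − 320 = 300 mm.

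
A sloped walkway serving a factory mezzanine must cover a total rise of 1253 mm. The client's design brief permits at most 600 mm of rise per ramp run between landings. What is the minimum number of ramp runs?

1253 / 600 = 2.088 → round up to 3 ramp runs.

3 runs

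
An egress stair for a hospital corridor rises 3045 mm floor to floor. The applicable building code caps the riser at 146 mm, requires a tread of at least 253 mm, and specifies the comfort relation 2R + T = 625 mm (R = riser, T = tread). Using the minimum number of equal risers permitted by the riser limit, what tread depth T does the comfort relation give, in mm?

At most 146 each: 3045/146 = 20.86, giving 21 risers.
Each riser is 3045/21 = 145 mm (≤ 146 mm).
Tread T = 625 − 2 × 145 = 335 mm (≥ 253 mm).

335 mm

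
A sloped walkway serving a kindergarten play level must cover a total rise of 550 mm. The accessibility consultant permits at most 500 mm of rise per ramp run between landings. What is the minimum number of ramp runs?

⌈550/500⌉ = 2 ramp runs.

2 runs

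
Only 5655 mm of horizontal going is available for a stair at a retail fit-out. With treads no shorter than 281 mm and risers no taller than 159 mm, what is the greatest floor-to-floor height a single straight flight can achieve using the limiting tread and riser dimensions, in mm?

Treads that fit: ⌊5655 / 281⌋ = 20.
Risers = treads + 1 = 21.
Maximum height = 21 × 159 = 3339 mm.

3339 mm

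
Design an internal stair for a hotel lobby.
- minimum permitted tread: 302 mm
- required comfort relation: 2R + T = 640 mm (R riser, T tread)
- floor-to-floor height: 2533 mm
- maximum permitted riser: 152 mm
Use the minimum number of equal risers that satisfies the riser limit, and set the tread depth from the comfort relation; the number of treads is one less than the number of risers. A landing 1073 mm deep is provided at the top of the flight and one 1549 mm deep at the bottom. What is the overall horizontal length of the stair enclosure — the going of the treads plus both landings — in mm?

2533 / 152 = 16.66, so 17 risers are needed.
Riser R = 2533 / 17 = 149 mm, within the 152 mm limit.
From 2R + T = 640: T = 640 − 298 = 342 mm.
Going = (17 − 1) × 342 = 5472 mm.
Add landings: 5472 + 1073 + 1549 = 8094 mm.

8094 mm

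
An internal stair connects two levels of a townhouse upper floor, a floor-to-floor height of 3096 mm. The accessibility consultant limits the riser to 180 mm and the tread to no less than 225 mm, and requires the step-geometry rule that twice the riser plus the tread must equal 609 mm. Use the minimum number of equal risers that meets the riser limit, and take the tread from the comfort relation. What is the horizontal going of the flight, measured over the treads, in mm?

4505 mm

3096 / 180 = 17.20, so 18 risers are needed.
R = 3096 ÷ 18 = 172 mm.
T = 609 − 2·172 = 265 mm, which satisfies the 225 mm minimum.
18 risers give 17 treads; going = 17 × 265 = 4505 mm.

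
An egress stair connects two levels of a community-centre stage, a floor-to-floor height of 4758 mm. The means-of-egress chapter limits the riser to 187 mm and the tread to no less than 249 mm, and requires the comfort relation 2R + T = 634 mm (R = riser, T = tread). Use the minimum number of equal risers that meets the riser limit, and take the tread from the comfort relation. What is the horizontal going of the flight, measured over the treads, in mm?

6700 mm

⌈4758/187⌉ = 26 risers.
R = 4758 ÷ 26 = 183 mm.
Tread T = 634 − 2 × 183 = 268 mm (≥ 249 mm).
26 risers give 25 treads; going = 25 × 268 = 6700 mm.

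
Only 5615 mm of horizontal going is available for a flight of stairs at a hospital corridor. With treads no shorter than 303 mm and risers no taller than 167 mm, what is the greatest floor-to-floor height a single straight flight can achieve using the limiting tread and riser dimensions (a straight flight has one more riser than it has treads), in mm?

3173 mm

5615 / 303 = 18.53, so 18 treads fit.
Risers = treads + 1 = 19.
Maximum height = 19 × 167 = 3173 mm.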